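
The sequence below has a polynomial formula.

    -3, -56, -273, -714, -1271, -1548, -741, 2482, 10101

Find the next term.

24864

First differences: -53, -217, -441, -557, -277, 807, 3223, 7619
Second differences: -164, -224, -116, 280, 1084, 2416, 4396
Third differences: -60, 108, 396, 804, 1332, 1980
Fourth differences: 168, 288, 408, 528, 648
Fifth differences: 120, 120, 120, 120
Fifth differences constant at 120.
648 + 120 = 768;  1980 + 768 = 2748;  4396 + 2748 = 7144;  7619 + 7144 = 14763;  10101 + 14763 = 24864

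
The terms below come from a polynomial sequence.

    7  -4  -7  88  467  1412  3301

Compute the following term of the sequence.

D1: -11 , -3 , 95 , 379 , 945 , 1889
D2: 8 , 98 , 284 , 566 , 944
D3: 90 , 186 , 282 , 378
D4: 96 , 96 , 96
Constant fourth difference = 96, so extend:
378 + 96 = 474;  944 + 474 = 1418;  1889 + 1418 = 3307;  3301 + 3307 = 6608

6608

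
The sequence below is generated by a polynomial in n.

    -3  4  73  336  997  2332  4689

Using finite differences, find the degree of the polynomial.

4

D1: 7, 69, 263, 661, 1335, 2357
D2: 62, 194, 398, 674, 1022
D3: 132, 204, 276, 348
D4: 72, 72, 72
The fourth differences are constant, so the polynomial has degree 4.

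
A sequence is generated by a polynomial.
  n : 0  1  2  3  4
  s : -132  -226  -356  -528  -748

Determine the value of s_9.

-94, -130, -172, -220
-36, -42, -48
-6, -6
The third differences are constant (-6).
-48 − 6 = -54;  -220 − 54 = -274;  -748 − 274 = -1022
-54 − 6 = -60;  -274 − 60 = -334;  -1022 − 334 = -1356
-60 − 6 = -66;  -334 − 66 = -400;  -1356 − 400 = -1756
-66 − 6 = -72;  -400 − 72 = -472;  -1756 − 472 = -2228
-72 − 6 = -78;  -472 − 78 = -550;  -2228 − 550 = -2778

-2778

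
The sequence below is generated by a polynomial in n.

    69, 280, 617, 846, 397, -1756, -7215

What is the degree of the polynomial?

5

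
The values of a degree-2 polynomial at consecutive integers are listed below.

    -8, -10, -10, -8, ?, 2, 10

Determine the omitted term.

Using the first 4 terms:
First differences: -2  0  2
Second differences: 2  2
Constant second difference = 2.
Extend forward: 2 + 2 = 4;  -8 + 4 = -4

-4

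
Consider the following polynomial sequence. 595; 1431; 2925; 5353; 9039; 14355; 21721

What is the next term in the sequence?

D1: 836, 1494, 2428, 3686, 5316, 7366
D2: 658, 934, 1258, 1630, 2050
D3: 276, 324, 372, 420
D4: 48, 48, 48
The fourth differences are constant (48).
420 + 48 = 468;  2050 + 468 = 2518;  7366 + 2518 = 9884;  21721 + 9884 = 31605

31605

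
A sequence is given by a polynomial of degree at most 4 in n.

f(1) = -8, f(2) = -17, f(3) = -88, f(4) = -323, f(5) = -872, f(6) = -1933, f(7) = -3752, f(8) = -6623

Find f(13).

-50408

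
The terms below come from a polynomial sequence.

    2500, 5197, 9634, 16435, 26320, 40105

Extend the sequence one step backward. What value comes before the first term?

1015

D1: 2697, 4437, 6801, 9885, 13785
D2: 1740, 2364, 3084, 3900
D3: 624, 720, 816
D4: 96, 96
The fourth differences are constant at 96.
Work back: 624 − 96 = 528;  1740 − 528 = 1212;  2697 − 1212 = 1485;  2500 − 1485 = 1015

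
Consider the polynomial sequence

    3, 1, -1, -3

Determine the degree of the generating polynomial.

-2, -2, -2
The first differences are constant, so the polynomial has degree 1.

1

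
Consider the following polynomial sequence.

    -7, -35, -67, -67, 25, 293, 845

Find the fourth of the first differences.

92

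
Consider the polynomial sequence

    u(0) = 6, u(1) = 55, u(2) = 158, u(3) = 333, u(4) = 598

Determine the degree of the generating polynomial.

Δ: 49, 103, 175, 265
Δ²: 54, 72, 90
Δ³: 18, 18
The third differences are constant, so the polynomial has degree 3.

3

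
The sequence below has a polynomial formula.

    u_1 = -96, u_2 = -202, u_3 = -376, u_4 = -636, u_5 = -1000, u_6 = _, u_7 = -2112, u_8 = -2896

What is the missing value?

-1486

Using the first 5 terms:
Δ: -106, -174, -260, -364
Δ²: -68, -86, -104
Δ³: -18, -18
Constant third difference = -18.
Extend forward: -104 − 18 = -122;  -364 − 122 = -486;  -1000 − 486 = -1486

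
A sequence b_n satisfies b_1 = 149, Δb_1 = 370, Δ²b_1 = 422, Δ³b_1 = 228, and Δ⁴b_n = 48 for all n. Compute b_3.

Build the table forward from the leading diagonal:
Δ⁴: 48  48  48
Δ³: 228  276  324
Δ²: 422  650  926
Δ: 370  792  1442
b: 149  519  1311

1311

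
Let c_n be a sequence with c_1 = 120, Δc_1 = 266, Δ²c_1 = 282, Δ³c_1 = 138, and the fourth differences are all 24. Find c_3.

934

Build the table forward from the leading diagonal:
Δ⁴: 24  24  24
Δ³: 138  162  186
Δ²: 282  420  582
Δ: 266  548  968
c: 120  386  934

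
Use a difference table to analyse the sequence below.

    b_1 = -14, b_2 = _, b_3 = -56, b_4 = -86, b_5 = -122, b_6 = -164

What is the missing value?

-32

Using the last 4 terms:
Δ: -30, -36, -42
Δ²: -6, -6
Constant second difference = -6.
Extend backward: -30 + 6 = -24;  -56 + 24 = -32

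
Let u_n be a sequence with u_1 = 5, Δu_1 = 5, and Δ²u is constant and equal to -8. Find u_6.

Build the table forward from the leading diagonal:
Second differences: -8, -8, -8, -8, -8, -8
First differences: 5, -3, -11, -19, -27, -35
u: 5, 10, 7, -4, -23, -50

-50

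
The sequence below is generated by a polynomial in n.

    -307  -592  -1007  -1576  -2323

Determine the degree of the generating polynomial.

-285, -415, -569, -747
-130, -154, -178
-24, -24
The third differences are constant, so the polynomial has degree 3.

3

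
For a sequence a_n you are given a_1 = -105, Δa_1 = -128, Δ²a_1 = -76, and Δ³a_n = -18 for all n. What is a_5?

-1145

Build the table forward from the leading diagonal:
D3: -18  -18  -18  -18  -18
D2: -76  -94  -112  -130  -148
D1: -128  -204  -298  -410  -540
a: -105  -233  -437  -735  -1145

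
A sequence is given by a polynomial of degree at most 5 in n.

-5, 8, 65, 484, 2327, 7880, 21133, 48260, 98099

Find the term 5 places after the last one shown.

First differences: 13, 57, 419, 1843, 5553, 13253, 27127, 49839
Second differences: 44, 362, 1424, 3710, 7700, 13874, 22712
Third differences: 318, 1062, 2286, 3990, 6174, 8838
Fourth differences: 744, 1224, 1704, 2184, 2664
Fifth differences: 480, 480, 480, 480
The fifth differences are constant (480).
2664 + 480 = 3144;  8838 + 3144 = 11982;  22712 + 11982 = 34694;  49839 + 34694 = 84533;  98099 + 84533 = 182632
3144 + 480 = 3624;  11982 + 3624 = 15606;  34694 + 15606 = 50300;  84533 + 50300 = 134833;  182632 + 134833 = 317465
3624 + 480 = 4104;  15606 + 4104 = 19710;  50300 + 19710 = 70010;  134833 + 70010 = 204843;  317465 + 204843 = 522308
4104 + 480 = 4584;  19710 + 4584 = 24294;  70010 + 24294 = 94304;  204843 + 94304 = 299147;  522308 + 299147 = 821455
4584 + 480 = 5064;  24294 + 5064 = 29358;  94304 + 29358 = 123662;  299147 + 123662 = 422809;  821455 + 422809 = 1244264

1244264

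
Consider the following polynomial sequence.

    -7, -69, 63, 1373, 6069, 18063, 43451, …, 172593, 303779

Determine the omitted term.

90993

Using the first 7 terms:
Δ: -62, 132, 1310, 4696, 11994, 25388
Δ²: 194, 1178, 3386, 7298, 13394
Δ³: 984, 2208, 3912, 6096
Δ⁴: 1224, 1704, 2184
Δ⁵: 480, 480
Constant fifth difference = 480.
Extend forward: 2184 + 480 = 2664;  6096 + 2664 = 8760;  13394 + 8760 = 22154;  25388 + 22154 = 47542;  43451 + 47542 = 90993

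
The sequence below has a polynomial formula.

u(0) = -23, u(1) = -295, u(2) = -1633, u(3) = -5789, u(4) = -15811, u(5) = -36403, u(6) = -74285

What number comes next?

D1: -272, -1338, -4156, -10022, -20592, -37882
D2: -1066, -2818, -5866, -10570, -17290
D3: -1752, -3048, -4704, -6720
D4: -1296, -1656, -2016
D5: -360, -360
Fifth differences constant at -360.
-2016 − 360 = -2376;  -6720 − 2376 = -9096;  -17290 − 9096 = -26386;  -37882 − 26386 = -64268;  -74285 − 64268 = -138553

-138553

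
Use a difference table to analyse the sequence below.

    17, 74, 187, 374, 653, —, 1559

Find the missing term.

Using the first 5 terms:
57, 113, 187, 279
56, 74, 92
18, 18
Constant third difference = 18.
Extend forward: 92 + 18 = 110;  279 + 110 = 389;  653 + 389 = 1042

1042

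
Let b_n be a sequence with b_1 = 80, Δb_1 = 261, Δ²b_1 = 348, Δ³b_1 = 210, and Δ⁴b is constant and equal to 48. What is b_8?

Build the table forward from the leading diagonal:
Fourth differences: 48, 48, 48, 48, 48, 48, 48, 48
Third differences: 210, 258, 306, 354, 402, 450, 498, 546
Second differences: 348, 558, 816, 1122, 1476, 1878, 2328, 2826
First differences: 261, 609, 1167, 1983, 3105, 4581, 6459, 8787
b: 80, 341, 950, 2117, 4100, 7205, 11786, 18245

18245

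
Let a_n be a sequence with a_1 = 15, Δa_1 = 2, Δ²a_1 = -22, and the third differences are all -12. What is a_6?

Build the table forward from the leading diagonal:
Third differences: -12, -12, -12, -12, -12, -12
Second differences: -22, -34, -46, -58, -70, -82
First differences: 2, -20, -54, -100, -158, -228
a: 15, 17, -3, -57, -157, -315

-315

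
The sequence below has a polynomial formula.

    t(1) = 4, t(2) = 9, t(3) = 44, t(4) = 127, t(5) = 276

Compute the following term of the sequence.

5, 35, 83, 149
30, 48, 66
18, 18
The third differences are constant (18).
66 + 18 = 84;  149 + 84 = 233;  276 + 233 = 509

509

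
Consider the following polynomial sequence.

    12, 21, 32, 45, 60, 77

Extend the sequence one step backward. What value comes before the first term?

5

D1: 9  11  13  15  17
D2: 2  2  2  2
The second differences are constant at 2.
Work back: 9 − 2 = 7;  12 − 7 = 5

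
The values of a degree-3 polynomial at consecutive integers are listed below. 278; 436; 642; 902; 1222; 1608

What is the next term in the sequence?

Δ: 158  206  260  320  386
Δ²: 48  54  60  66
Δ³: 6  6  6
Third differences constant at 6.
66 + 6 = 72;  386 + 72 = 458;  1608 + 458 = 2066

2066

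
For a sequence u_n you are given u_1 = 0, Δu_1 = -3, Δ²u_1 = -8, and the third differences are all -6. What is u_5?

Build the table forward from the leading diagonal:
D3: -6  -6  -6  -6  -6
D2: -8  -14  -20  -26  -32
D1: -3  -11  -25  -45  -71
u: 0  -3  -14  -39  -84

-84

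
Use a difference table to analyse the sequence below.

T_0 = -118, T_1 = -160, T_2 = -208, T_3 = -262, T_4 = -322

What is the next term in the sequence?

-388

First differences: -42  -48  -54  -60
Second differences: -6  -6  -6
Second differences constant at -6.
-60 − 6 = -66;  -322 − 66 = -388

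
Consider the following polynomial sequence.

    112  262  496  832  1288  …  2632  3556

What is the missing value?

1882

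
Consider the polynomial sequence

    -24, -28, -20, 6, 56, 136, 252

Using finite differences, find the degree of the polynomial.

3

Δ: -4, 8, 26, 50, 80, 116
Δ²: 12, 18, 24, 30, 36
Δ³: 6, 6, 6, 6
The third differences are constant, so the polynomial has degree 3.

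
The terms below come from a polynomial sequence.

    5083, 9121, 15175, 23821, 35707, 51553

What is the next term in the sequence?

Δ: 4038 , 6054 , 8646 , 11886 , 15846
Δ²: 2016 , 2592 , 3240 , 3960
Δ³: 576 , 648 , 720
Δ⁴: 72 , 72
The fourth differences are constant (72).
720 + 72 = 792;  3960 + 792 = 4752;  15846 + 4752 = 20598;  51553 + 20598 = 72151

72151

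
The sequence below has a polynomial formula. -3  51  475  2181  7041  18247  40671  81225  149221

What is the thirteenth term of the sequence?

986025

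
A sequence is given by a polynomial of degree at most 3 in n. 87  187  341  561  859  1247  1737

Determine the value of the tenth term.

3939

D1: 100  154  220  298  388  490
D2: 54  66  78  90  102
D3: 12  12  12  12
Third differences constant at 12.
102 + 12 = 114;  490 + 114 = 604;  1737 + 604 = 2341
114 + 12 = 126;  604 + 126 = 730;  2341 + 730 = 3071
126 + 12 = 138;  730 + 138 = 868;  3071 + 868 = 3939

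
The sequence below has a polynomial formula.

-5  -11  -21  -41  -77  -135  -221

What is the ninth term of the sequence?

First differences: -6, -10, -20, -36, -58, -86
Second differences: -4, -10, -16, -22, -28
Third differences: -6, -6, -6, -6
Constant third difference = -6, so extend:
-28 − 6 = -34;  -86 − 34 = -120;  -221 − 120 = -341
-34 − 6 = -40;  -120 − 40 = -160;  -341 − 160 = -501

-501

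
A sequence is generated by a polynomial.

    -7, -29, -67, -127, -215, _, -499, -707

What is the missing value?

-337

Using the first 5 terms:
-22, -38, -60, -88
-16, -22, -28
-6, -6
Constant third difference = -6.
Extend forward: -28 − 6 = -34;  -88 − 34 = -122;  -215 − 122 = -337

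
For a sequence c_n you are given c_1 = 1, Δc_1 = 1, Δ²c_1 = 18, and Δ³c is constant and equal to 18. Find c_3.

Build the table forward from the leading diagonal:
Δ³: 18  18  18
Δ²: 18  36  54
Δ: 1  19  55
c: 1  2  21

21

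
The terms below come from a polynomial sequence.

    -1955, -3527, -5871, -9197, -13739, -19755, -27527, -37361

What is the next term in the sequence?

-49587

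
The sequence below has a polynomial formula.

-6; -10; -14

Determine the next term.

Δ: -4 , -4
First differences constant at -4.
-14 − 4 = -18

-18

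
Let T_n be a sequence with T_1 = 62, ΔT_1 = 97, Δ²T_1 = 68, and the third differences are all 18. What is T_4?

Build the table forward from the leading diagonal:
Δ³: 18  18  18  18
Δ²: 68  86  104  122
Δ: 97  165  251  355
T: 62  159  324  575

575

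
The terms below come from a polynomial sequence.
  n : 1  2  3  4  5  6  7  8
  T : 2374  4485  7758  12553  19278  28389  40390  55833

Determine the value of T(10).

D1: 2111, 3273, 4795, 6725, 9111, 12001, 15443
D2: 1162, 1522, 1930, 2386, 2890, 3442
D3: 360, 408, 456, 504, 552
D4: 48, 48, 48, 48
The fourth differences are constant (48).
552 + 48 = 600;  3442 + 600 = 4042;  15443 + 4042 = 19485;  55833 + 19485 = 75318
600 + 48 = 648;  4042 + 648 = 4690;  19485 + 4690 = 24175;  75318 + 24175 = 99493

99493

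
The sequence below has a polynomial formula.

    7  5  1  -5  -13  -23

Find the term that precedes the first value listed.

7

-2  -4  -6  -8  -10
-2  -2  -2  -2
The second differences are constant at -2.
Work back: -2 + 2 = 0;  7 + 0 = 7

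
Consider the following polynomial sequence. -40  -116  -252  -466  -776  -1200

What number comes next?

-1756

Δ: -76  -136  -214  -310  -424
Δ²: -60  -78  -96  -114
Δ³: -18  -18  -18
The third differences are constant (-18).
-114 − 18 = -132;  -424 − 132 = -556;  -1200 − 556 = -1756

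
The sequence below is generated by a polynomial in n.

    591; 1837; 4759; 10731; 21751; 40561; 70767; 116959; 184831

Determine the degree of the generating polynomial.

D1: 1246, 2922, 5972, 11020, 18810, 30206, 46192, 67872
D2: 1676, 3050, 5048, 7790, 11396, 15986, 21680
D3: 1374, 1998, 2742, 3606, 4590, 5694
D4: 624, 744, 864, 984, 1104
D5: 120, 120, 120, 120
The fifth differences are constant, so the polynomial has degree 5.

5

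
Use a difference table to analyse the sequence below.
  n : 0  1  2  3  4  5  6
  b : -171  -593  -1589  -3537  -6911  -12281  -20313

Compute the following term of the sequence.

Δ: -422, -996, -1948, -3374, -5370, -8032
Δ²: -574, -952, -1426, -1996, -2662
Δ³: -378, -474, -570, -666
Δ⁴: -96, -96, -96
Fourth differences constant at -96.
-666 − 96 = -762;  -2662 − 762 = -3424;  -8032 − 3424 = -11456;  -20313 − 11456 = -31769

-31769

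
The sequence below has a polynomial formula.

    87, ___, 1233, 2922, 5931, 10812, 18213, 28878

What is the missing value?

Using the last 6 terms:
Δ: 1689, 3009, 4881, 7401, 10665
Δ²: 1320, 1872, 2520, 3264
Δ³: 552, 648, 744
Δ⁴: 96, 96
Constant fourth difference = 96.
Extend backward: 552 − 96 = 456;  1320 − 456 = 864;  1689 − 864 = 825;  1233 − 825 = 408

408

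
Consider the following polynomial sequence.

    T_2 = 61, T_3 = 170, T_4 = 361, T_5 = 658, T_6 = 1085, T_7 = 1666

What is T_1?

10

Δ: 109, 191, 297, 427, 581
Δ²: 82, 106, 130, 154
Δ³: 24, 24, 24
The third differences are constant at 24.
Work back: 82 − 24 = 58;  109 − 58 = 51;  61 − 51 = 10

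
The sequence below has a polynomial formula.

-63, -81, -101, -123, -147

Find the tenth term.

-297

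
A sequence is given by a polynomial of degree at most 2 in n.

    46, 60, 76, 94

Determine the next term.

First differences: 14 , 16 , 18
Second differences: 2 , 2
Second differences constant at 2.
18 + 2 = 20;  94 + 20 = 114

114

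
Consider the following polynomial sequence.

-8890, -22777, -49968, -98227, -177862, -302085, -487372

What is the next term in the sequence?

D1: -13887, -27191, -48259, -79635, -124223, -185287
D2: -13304, -21068, -31376, -44588, -61064
D3: -7764, -10308, -13212, -16476
D4: -2544, -2904, -3264
D5: -360, -360
The fifth differences are constant (-360).
-3264 − 360 = -3624;  -16476 − 3624 = -20100;  -61064 − 20100 = -81164;  -185287 − 81164 = -266451;  -487372 − 266451 = -753823

-753823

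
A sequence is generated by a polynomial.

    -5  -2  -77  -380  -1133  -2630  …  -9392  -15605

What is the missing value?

-5237

Using the first 6 terms:
First differences: 3  -75  -303  -753  -1497
Second differences: -78  -228  -450  -744
Third differences: -150  -222  -294
Fourth differences: -72  -72
Constant fourth difference = -72.
Extend forward: -294 − 72 = -366;  -744 − 366 = -1110;  -1497 − 1110 = -2607;  -2630 − 2607 = -5237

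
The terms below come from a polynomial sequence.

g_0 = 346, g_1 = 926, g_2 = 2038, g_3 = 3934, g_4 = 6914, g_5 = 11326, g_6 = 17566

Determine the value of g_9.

51934

First differences: 580  1112  1896  2980  4412  6240
Second differences: 532  784  1084  1432  1828
Third differences: 252  300  348  396
Fourth differences: 48  48  48
Fourth differences constant at 48.
396 + 48 = 444;  1828 + 444 = 2272;  6240 + 2272 = 8512;  17566 + 8512 = 26078
444 + 48 = 492;  2272 + 492 = 2764;  8512 + 2764 = 11276;  26078 + 11276 = 37354
492 + 48 = 540;  2764 + 540 = 3304;  11276 + 3304 = 14580;  37354 + 14580 = 51934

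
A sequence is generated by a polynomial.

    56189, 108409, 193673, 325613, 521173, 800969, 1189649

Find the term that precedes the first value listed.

First differences: 52220, 85264, 131940, 195560, 279796, 388680
Second differences: 33044, 46676, 63620, 84236, 108884
Third differences: 13632, 16944, 20616, 24648
Fourth differences: 3312, 3672, 4032
Fifth differences: 360, 360
The fifth differences are constant at 360.
Work back: 3312 − 360 = 2952;  13632 − 2952 = 10680;  33044 − 10680 = 22364;  52220 − 22364 = 29856;  56189 − 29856 = 26333

26333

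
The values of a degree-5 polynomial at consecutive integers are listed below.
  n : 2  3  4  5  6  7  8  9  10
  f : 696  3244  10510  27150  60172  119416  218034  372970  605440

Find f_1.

82

Δ: 2548, 7266, 16640, 33022, 59244, 98618, 154936, 232470
Δ²: 4718, 9374, 16382, 26222, 39374, 56318, 77534
Δ³: 4656, 7008, 9840, 13152, 16944, 21216
Δ⁴: 2352, 2832, 3312, 3792, 4272
Δ⁵: 480, 480, 480, 480
The fifth differences are constant at 480.
Work back: 2352 − 480 = 1872;  4656 − 1872 = 2784;  4718 − 2784 = 1934;  2548 − 1934 = 614;  696 − 614 = 82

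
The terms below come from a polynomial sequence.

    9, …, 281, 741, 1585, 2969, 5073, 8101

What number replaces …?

73

Using the last 6 terms:
Δ: 460  844  1384  2104  3028
Δ²: 384  540  720  924
Δ³: 156  180  204
Δ⁴: 24  24
Constant fourth difference = 24.
Extend backward: 156 − 24 = 132;  384 − 132 = 252;  460 − 252 = 208;  281 − 208 = 73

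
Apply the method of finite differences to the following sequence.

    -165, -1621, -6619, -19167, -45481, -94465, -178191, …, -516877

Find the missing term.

Using the first 7 terms:
First differences: -1456, -4998, -12548, -26314, -48984, -83726
Second differences: -3542, -7550, -13766, -22670, -34742
Third differences: -4008, -6216, -8904, -12072
Fourth differences: -2208, -2688, -3168
Fifth differences: -480, -480
Constant fifth difference = -480.
Extend forward: -3168 − 480 = -3648;  -12072 − 3648 = -15720;  -34742 − 15720 = -50462;  -83726 − 50462 = -134188;  -178191 − 134188 = -312379

-312379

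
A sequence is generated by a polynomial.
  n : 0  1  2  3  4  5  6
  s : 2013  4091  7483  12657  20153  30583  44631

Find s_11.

Δ: 2078  3392  5174  7496  10430  14048
Δ²: 1314  1782  2322  2934  3618
Δ³: 468  540  612  684
Δ⁴: 72  72  72
The fourth differences are constant (72).
684 + 72 = 756;  3618 + 756 = 4374;  14048 + 4374 = 18422;  44631 + 18422 = 63053
756 + 72 = 828;  4374 + 828 = 5202;  18422 + 5202 = 23624;  63053 + 23624 = 86677
828 + 72 = 900;  5202 + 900 = 6102;  23624 + 6102 = 29726;  86677 + 29726 = 116403
900 + 72 = 972;  6102 + 972 = 7074;  29726 + 7074 = 36800;  116403 + 36800 = 153203
972 + 72 = 1044;  7074 + 1044 = 8118;  36800 + 8118 = 44918;  153203 + 44918 = 198121

198121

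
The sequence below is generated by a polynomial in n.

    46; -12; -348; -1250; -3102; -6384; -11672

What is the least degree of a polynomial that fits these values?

4

D1: -58, -336, -902, -1852, -3282, -5288
D2: -278, -566, -950, -1430, -2006
D3: -288, -384, -480, -576
D4: -96, -96, -96
The fourth differences are constant, so the polynomial has degree 4.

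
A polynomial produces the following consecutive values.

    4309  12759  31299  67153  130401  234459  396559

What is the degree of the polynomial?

5

Δ: 8450, 18540, 35854, 63248, 104058, 162100
Δ²: 10090, 17314, 27394, 40810, 58042
Δ³: 7224, 10080, 13416, 17232
Δ⁴: 2856, 3336, 3816
Δ⁵: 480, 480
The fifth differences are constant, so the polynomial has degree 5.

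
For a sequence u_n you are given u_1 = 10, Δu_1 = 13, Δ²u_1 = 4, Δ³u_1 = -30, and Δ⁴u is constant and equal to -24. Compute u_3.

40

Build the table forward from the leading diagonal:
Δ⁴: -24  -24  -24
Δ³: -30  -54  -78
Δ²: 4  -26  -80
Δ: 13  17  -9
u: 10  23  40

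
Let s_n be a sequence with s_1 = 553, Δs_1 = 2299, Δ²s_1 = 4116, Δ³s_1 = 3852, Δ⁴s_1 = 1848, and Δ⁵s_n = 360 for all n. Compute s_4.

Build the table forward from the leading diagonal:
Fifth differences: 360  360  360  360
Fourth differences: 1848  2208  2568  2928
Third differences: 3852  5700  7908  10476
Second differences: 4116  7968  13668  21576
First differences: 2299  6415  14383  28051
s: 553  2852  9267  23650

23650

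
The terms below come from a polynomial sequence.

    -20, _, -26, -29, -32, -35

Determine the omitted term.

Using the last 4 terms:
D1: -3  -3  -3
Constant first difference = -3.
Extend backward: -26 + 3 = -23

-23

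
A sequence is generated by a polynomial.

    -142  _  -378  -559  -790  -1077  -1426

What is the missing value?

Using the last 5 terms:
-181  -231  -287  -349
-50  -56  -62
-6  -6
Constant third difference = -6.
Extend backward: -50 + 6 = -44;  -181 + 44 = -137;  -378 + 137 = -241

-241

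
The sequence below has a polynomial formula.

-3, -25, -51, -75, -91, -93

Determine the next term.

D1: -22, -26, -24, -16, -2
D2: -4, 2, 8, 14
D3: 6, 6, 6
Constant third difference = 6, so extend:
14 + 6 = 20;  -2 + 20 = 18;  -93 + 18 = -75

-75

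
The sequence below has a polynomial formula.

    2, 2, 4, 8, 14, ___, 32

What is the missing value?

22

Using the first 5 terms:
0  2  4  6
2  2  2
Constant second difference = 2.
Extend forward: 6 + 2 = 8;  14 + 8 = 22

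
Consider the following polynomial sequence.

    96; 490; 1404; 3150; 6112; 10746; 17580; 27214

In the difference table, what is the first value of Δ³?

312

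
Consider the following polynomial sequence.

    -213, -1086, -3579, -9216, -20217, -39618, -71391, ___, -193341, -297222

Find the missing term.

-120564

Using the first 7 terms:
D1: -873, -2493, -5637, -11001, -19401, -31773
D2: -1620, -3144, -5364, -8400, -12372
D3: -1524, -2220, -3036, -3972
D4: -696, -816, -936
D5: -120, -120
Constant fifth difference = -120.
Extend forward: -936 − 120 = -1056;  -3972 − 1056 = -5028;  -12372 − 5028 = -17400;  -31773 − 17400 = -49173;  -71391 − 49173 = -120564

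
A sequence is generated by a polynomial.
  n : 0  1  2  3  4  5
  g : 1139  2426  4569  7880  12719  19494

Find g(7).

1287, 2143, 3311, 4839, 6775
856, 1168, 1528, 1936
312, 360, 408
48, 48
The fourth differences are constant (48).
408 + 48 = 456;  1936 + 456 = 2392;  6775 + 2392 = 9167;  19494 + 9167 = 28661
456 + 48 = 504;  2392 + 504 = 2896;  9167 + 2896 = 12063;  28661 + 12063 = 40724

40724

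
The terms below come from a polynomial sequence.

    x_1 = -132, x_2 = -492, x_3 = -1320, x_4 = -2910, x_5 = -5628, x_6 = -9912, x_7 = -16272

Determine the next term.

-360, -828, -1590, -2718, -4284, -6360
-468, -762, -1128, -1566, -2076
-294, -366, -438, -510
-72, -72, -72
The fourth differences are constant (-72).
-510 − 72 = -582;  -2076 − 582 = -2658;  -6360 − 2658 = -9018;  -16272 − 9018 = -25290

-25290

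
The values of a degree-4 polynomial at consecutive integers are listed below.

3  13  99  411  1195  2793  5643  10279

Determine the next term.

17331

Δ: 10, 86, 312, 784, 1598, 2850, 4636
Δ²: 76, 226, 472, 814, 1252, 1786
Δ³: 150, 246, 342, 438, 534
Δ⁴: 96, 96, 96, 96
The fourth differences are constant (96).
534 + 96 = 630;  1786 + 630 = 2416;  4636 + 2416 = 7052;  10279 + 7052 = 17331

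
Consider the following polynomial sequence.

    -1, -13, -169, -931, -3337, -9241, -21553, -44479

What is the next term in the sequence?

-83761

First differences: -12, -156, -762, -2406, -5904, -12312, -22926
Second differences: -144, -606, -1644, -3498, -6408, -10614
Third differences: -462, -1038, -1854, -2910, -4206
Fourth differences: -576, -816, -1056, -1296
Fifth differences: -240, -240, -240
Fifth differences constant at -240.
-1296 − 240 = -1536;  -4206 − 1536 = -5742;  -10614 − 5742 = -16356;  -22926 − 16356 = -39282;  -44479 − 39282 = -83761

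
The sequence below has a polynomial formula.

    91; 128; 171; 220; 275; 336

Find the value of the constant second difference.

6

D1: 37, 43, 49, 55, 61
D2: 6, 6, 6, 6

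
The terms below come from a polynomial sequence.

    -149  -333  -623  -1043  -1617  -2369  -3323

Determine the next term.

-4503

D1: -184  -290  -420  -574  -752  -954
D2: -106  -130  -154  -178  -202
D3: -24  -24  -24  -24
Third differences constant at -24.
-202 − 24 = -226;  -954 − 226 = -1180;  -3323 − 1180 = -4503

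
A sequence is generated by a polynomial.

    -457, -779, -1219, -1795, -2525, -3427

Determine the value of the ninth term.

-7345

Δ: -322, -440, -576, -730, -902
Δ²: -118, -136, -154, -172
Δ³: -18, -18, -18
The third differences are constant (-18).
-172 − 18 = -190;  -902 − 190 = -1092;  -3427 − 1092 = -4519
-190 − 18 = -208;  -1092 − 208 = -1300;  -4519 − 1300 = -5819
-208 − 18 = -226;  -1300 − 226 = -1526;  -5819 − 1526 = -7345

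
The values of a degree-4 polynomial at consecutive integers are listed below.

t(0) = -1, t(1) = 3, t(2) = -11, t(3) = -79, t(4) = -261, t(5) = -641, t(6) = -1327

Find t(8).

-4169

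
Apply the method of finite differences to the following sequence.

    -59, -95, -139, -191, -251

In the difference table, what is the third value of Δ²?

First differences: -36, -44, -52, -60
Second differences: -8, -8, -8

-8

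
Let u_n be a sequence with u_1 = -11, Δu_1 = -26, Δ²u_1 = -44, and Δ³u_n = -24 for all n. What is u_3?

Build the table forward from the leading diagonal:
Third differences: -24  -24  -24
Second differences: -44  -68  -92
First differences: -26  -70  -138
u: -11  -37  -107

-107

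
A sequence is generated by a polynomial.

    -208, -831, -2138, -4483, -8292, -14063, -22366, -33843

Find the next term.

-49208

D1: -623, -1307, -2345, -3809, -5771, -8303, -11477
D2: -684, -1038, -1464, -1962, -2532, -3174
D3: -354, -426, -498, -570, -642
D4: -72, -72, -72, -72
Constant fourth difference = -72, so extend:
-642 − 72 = -714;  -3174 − 714 = -3888;  -11477 − 3888 = -15365;  -33843 − 15365 = -49208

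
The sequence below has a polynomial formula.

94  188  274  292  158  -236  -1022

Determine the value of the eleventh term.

Δ: 94, 86, 18, -134, -394, -786
Δ²: -8, -68, -152, -260, -392
Δ³: -60, -84, -108, -132
Δ⁴: -24, -24, -24
Constant fourth difference = -24, so extend:
-132 − 24 = -156;  -392 − 156 = -548;  -786 − 548 = -1334;  -1022 − 1334 = -2356
-156 − 24 = -180;  -548 − 180 = -728;  -1334 − 728 = -2062;  -2356 − 2062 = -4418
-180 − 24 = -204;  -728 − 204 = -932;  -2062 − 932 = -2994;  -4418 − 2994 = -7412
-204 − 24 = -228;  -932 − 228 = -1160;  -2994 − 1160 = -4154;  -7412 − 4154 = -11566

-11566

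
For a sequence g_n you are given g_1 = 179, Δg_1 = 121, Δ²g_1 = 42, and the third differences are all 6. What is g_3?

463

Build the table forward from the leading diagonal:
Δ³: 6  6  6
Δ²: 42  48  54
Δ: 121  163  211
g: 179  300  463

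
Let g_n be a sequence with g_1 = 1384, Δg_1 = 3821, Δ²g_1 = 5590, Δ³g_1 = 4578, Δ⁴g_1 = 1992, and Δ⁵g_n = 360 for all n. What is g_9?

Build the table forward from the leading diagonal:
D5: 360  360  360  360  360  360  360  360  360
D4: 1992  2352  2712  3072  3432  3792  4152  4512  4872
D3: 4578  6570  8922  11634  14706  18138  21930  26082  30594
D2: 5590  10168  16738  25660  37294  52000  70138  92068  118150
D1: 3821  9411  19579  36317  61977  99271  151271  221409  313477
g: 1384  5205  14616  34195  70512  132489  231760  383031  604440

604440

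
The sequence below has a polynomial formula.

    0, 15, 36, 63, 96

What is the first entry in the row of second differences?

6

Δ: 15, 21, 27, 33
Δ²: 6, 6, 6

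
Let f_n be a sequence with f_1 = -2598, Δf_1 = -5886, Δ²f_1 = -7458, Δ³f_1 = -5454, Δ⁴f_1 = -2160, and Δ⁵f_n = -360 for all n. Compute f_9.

Build the table forward from the leading diagonal:
Fifth differences: -360, -360, -360, -360, -360, -360, -360, -360, -360
Fourth differences: -2160, -2520, -2880, -3240, -3600, -3960, -4320, -4680, -5040
Third differences: -5454, -7614, -10134, -13014, -16254, -19854, -23814, -28134, -32814
Second differences: -7458, -12912, -20526, -30660, -43674, -59928, -79782, -103596, -131730
First differences: -5886, -13344, -26256, -46782, -77442, -121116, -181044, -260826, -364422
f: -2598, -8484, -21828, -48084, -94866, -172308, -293424, -474468, -735294

-735294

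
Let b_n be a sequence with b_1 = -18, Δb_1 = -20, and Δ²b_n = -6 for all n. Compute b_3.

Build the table forward from the leading diagonal:
Δ²: -6, -6, -6
Δ: -20, -26, -32
b: -18, -38, -64

-64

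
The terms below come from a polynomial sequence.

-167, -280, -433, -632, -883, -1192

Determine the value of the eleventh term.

-113 , -153 , -199 , -251 , -309
-40 , -46 , -52 , -58
-6 , -6 , -6
Third differences constant at -6.
-58 − 6 = -64;  -309 − 64 = -373;  -1192 − 373 = -1565
-64 − 6 = -70;  -373 − 70 = -443;  -1565 − 443 = -2008
-70 − 6 = -76;  -443 − 76 = -519;  -2008 − 519 = -2527
-76 − 6 = -82;  -519 − 82 = -601;  -2527 − 601 = -3128
-82 − 6 = -88;  -601 − 88 = -689;  -3128 − 689 = -3817

-3817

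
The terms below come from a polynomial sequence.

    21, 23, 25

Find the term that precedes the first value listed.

Δ: 2  2
The first differences are constant at 2.
Work back: 21 − 2 = 19

19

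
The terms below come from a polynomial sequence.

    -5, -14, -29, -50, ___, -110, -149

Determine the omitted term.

-77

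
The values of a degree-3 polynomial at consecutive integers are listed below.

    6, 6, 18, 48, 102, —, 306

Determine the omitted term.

186

Using the first 5 terms:
First differences: 0, 12, 30, 54
Second differences: 12, 18, 24
Third differences: 6, 6
Constant third difference = 6.
Extend forward: 24 + 6 = 30;  54 + 30 = 84;  102 + 84 = 186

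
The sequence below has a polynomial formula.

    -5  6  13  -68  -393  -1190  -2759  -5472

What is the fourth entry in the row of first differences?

Δ: 11, 7, -81, -325, -797, -1569, -2713
Δ²: -4, -88, -244, -472, -772, -1144
Δ³: -84, -156, -228, -300, -372
Δ⁴: -72, -72, -72, -72

-325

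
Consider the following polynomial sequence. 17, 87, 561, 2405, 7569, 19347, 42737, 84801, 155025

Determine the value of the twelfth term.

673437

Δ: 70  474  1844  5164  11778  23390  42064  70224
Δ²: 404  1370  3320  6614  11612  18674  28160
Δ³: 966  1950  3294  4998  7062  9486
Δ⁴: 984  1344  1704  2064  2424
Δ⁵: 360  360  360  360
Fifth differences constant at 360.
2424 + 360 = 2784;  9486 + 2784 = 12270;  28160 + 12270 = 40430;  70224 + 40430 = 110654;  155025 + 110654 = 265679
2784 + 360 = 3144;  12270 + 3144 = 15414;  40430 + 15414 = 55844;  110654 + 55844 = 166498;  265679 + 166498 = 432177
3144 + 360 = 3504;  15414 + 3504 = 18918;  55844 + 18918 = 74762;  166498 + 74762 = 241260;  432177 + 241260 = 673437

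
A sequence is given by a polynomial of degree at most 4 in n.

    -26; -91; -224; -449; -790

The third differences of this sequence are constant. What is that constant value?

-24

D1: -65, -133, -225, -341
D2: -68, -92, -116
D3: -24, -24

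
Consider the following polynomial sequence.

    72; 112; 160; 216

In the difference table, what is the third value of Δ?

56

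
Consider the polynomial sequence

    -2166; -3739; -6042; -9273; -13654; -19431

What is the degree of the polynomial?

-1573, -2303, -3231, -4381, -5777
-730, -928, -1150, -1396
-198, -222, -246
-24, -24
The fourth differences are constant, so the polynomial has degree 4.

4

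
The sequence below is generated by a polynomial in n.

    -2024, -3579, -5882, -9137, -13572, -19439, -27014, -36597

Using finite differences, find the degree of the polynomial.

4

-1555, -2303, -3255, -4435, -5867, -7575, -9583
-748, -952, -1180, -1432, -1708, -2008
-204, -228, -252, -276, -300
-24, -24, -24, -24
The fourth differences are constant, so the polynomial has degree 4.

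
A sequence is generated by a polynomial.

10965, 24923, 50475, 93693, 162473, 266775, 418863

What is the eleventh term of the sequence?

Δ: 13958  25552  43218  68780  104302  152088
Δ²: 11594  17666  25562  35522  47786
Δ³: 6072  7896  9960  12264
Δ⁴: 1824  2064  2304
Δ⁵: 240  240
Fifth differences constant at 240.
2304 + 240 = 2544;  12264 + 2544 = 14808;  47786 + 14808 = 62594;  152088 + 62594 = 214682;  418863 + 214682 = 633545
2544 + 240 = 2784;  14808 + 2784 = 17592;  62594 + 17592 = 80186;  214682 + 80186 = 294868;  633545 + 294868 = 928413
2784 + 240 = 3024;  17592 + 3024 = 20616;  80186 + 20616 = 100802;  294868 + 100802 = 395670;  928413 + 395670 = 1324083
3024 + 240 = 3264;  20616 + 3264 = 23880;  100802 + 23880 = 124682;  395670 + 124682 = 520352;  1324083 + 520352 = 1844435

1844435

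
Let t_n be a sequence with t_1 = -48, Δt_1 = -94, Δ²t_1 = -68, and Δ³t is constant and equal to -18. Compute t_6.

Build the table forward from the leading diagonal:
Δ³: -18  -18  -18  -18  -18  -18
Δ²: -68  -86  -104  -122  -140  -158
Δ: -94  -162  -248  -352  -474  -614
t: -48  -142  -304  -552  -904  -1378

-1378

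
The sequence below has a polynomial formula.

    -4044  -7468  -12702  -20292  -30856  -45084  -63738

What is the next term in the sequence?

First differences: -3424, -5234, -7590, -10564, -14228, -18654
Second differences: -1810, -2356, -2974, -3664, -4426
Third differences: -546, -618, -690, -762
Fourth differences: -72, -72, -72
Constant fourth difference = -72, so extend:
-762 − 72 = -834;  -4426 − 834 = -5260;  -18654 − 5260 = -23914;  -63738 − 23914 = -87652

-87652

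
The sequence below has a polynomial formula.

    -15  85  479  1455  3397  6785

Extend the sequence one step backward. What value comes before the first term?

100, 394, 976, 1942, 3388
294, 582, 966, 1446
288, 384, 480
96, 96
The fourth differences are constant at 96.
Work back: 288 − 96 = 192;  294 − 192 = 102;  100 − 102 = -2;  -15 + 2 = -13

-13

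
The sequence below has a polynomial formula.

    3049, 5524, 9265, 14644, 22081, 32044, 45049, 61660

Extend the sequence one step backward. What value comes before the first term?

1516

First differences: 2475  3741  5379  7437  9963  13005  16611
Second differences: 1266  1638  2058  2526  3042  3606
Third differences: 372  420  468  516  564
Fourth differences: 48  48  48  48
The fourth differences are constant at 48.
Work back: 372 − 48 = 324;  1266 − 324 = 942;  2475 − 942 = 1533;  3049 − 1533 = 1516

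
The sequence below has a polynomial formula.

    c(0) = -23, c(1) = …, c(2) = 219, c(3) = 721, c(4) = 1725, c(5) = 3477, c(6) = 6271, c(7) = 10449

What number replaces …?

21

Using the last 6 terms:
502, 1004, 1752, 2794, 4178
502, 748, 1042, 1384
246, 294, 342
48, 48
Constant fourth difference = 48.
Extend backward: 246 − 48 = 198;  502 − 198 = 304;  502 − 304 = 198;  219 − 198 = 21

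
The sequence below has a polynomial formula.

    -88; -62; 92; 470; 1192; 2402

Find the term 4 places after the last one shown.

15842

26, 154, 378, 722, 1210
128, 224, 344, 488
96, 120, 144
24, 24
The fourth differences are constant (24).
144 + 24 = 168;  488 + 168 = 656;  1210 + 656 = 1866;  2402 + 1866 = 4268
168 + 24 = 192;  656 + 192 = 848;  1866 + 848 = 2714;  4268 + 2714 = 6982
192 + 24 = 216;  848 + 216 = 1064;  2714 + 1064 = 3778;  6982 + 3778 = 10760
216 + 24 = 240;  1064 + 240 = 1304;  3778 + 1304 = 5082;  10760 + 5082 = 15842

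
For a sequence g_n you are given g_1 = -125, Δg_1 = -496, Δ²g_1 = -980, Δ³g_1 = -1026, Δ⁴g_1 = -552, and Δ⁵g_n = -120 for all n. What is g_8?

Build the table forward from the leading diagonal:
D5: -120  -120  -120  -120  -120  -120  -120  -120
D4: -552  -672  -792  -912  -1032  -1152  -1272  -1392
D3: -1026  -1578  -2250  -3042  -3954  -4986  -6138  -7410
D2: -980  -2006  -3584  -5834  -8876  -12830  -17816  -23954
D1: -496  -1476  -3482  -7066  -12900  -21776  -34606  -52422
g: -125  -621  -2097  -5579  -12645  -25545  -47321  -81927

-81927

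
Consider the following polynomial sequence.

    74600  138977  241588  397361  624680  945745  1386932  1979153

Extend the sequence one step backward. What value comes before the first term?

36625

D1: 64377, 102611, 155773, 227319, 321065, 441187, 592221
D2: 38234, 53162, 71546, 93746, 120122, 151034
D3: 14928, 18384, 22200, 26376, 30912
D4: 3456, 3816, 4176, 4536
D5: 360, 360, 360
The fifth differences are constant at 360.
Work back: 3456 − 360 = 3096;  14928 − 3096 = 11832;  38234 − 11832 = 26402;  64377 − 26402 = 37975;  74600 − 37975 = 36625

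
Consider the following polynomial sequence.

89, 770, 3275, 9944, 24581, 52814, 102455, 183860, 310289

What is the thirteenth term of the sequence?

First differences: 681, 2505, 6669, 14637, 28233, 49641, 81405, 126429
Second differences: 1824, 4164, 7968, 13596, 21408, 31764, 45024
Third differences: 2340, 3804, 5628, 7812, 10356, 13260
Fourth differences: 1464, 1824, 2184, 2544, 2904
Fifth differences: 360, 360, 360, 360
The fifth differences are constant (360).
2904 + 360 = 3264;  13260 + 3264 = 16524;  45024 + 16524 = 61548;  126429 + 61548 = 187977;  310289 + 187977 = 498266
3264 + 360 = 3624;  16524 + 3624 = 20148;  61548 + 20148 = 81696;  187977 + 81696 = 269673;  498266 + 269673 = 767939
3624 + 360 = 3984;  20148 + 3984 = 24132;  81696 + 24132 = 105828;  269673 + 105828 = 375501;  767939 + 375501 = 1143440
3984 + 360 = 4344;  24132 + 4344 = 28476;  105828 + 28476 = 134304;  375501 + 134304 = 509805;  1143440 + 509805 = 1653245

1653245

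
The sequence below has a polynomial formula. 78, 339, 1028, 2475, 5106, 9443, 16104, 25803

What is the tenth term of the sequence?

Δ: 261, 689, 1447, 2631, 4337, 6661, 9699
Δ²: 428, 758, 1184, 1706, 2324, 3038
Δ³: 330, 426, 522, 618, 714
Δ⁴: 96, 96, 96, 96
Constant fourth difference = 96, so extend:
714 + 96 = 810;  3038 + 810 = 3848;  9699 + 3848 = 13547;  25803 + 13547 = 39350
810 + 96 = 906;  3848 + 906 = 4754;  13547 + 4754 = 18301;  39350 + 18301 = 57651

57651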